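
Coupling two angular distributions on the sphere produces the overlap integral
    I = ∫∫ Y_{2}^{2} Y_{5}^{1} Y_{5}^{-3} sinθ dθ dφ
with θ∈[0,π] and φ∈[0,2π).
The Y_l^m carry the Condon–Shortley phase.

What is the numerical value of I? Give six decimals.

0.171169

Checks pass: Σm=0; 12 even; l₃=5∈[3,7].
(2·2+1)(2·5+1)(2·5+1) = 605
Δ: 2! 2! 8! / 13! → 1/38610
sum: t=0:+1/2880 t=1:−1/576 t=2:+1/2880 = -1/960
3j²(2 5 5; 0 0 0) = Δ·Π!·Σ² = 10/429  (sign +1)
sum: t=0:+1/5760 = 1/5760
3j²(2 5 5; 2 1 -3) = Δ·Π!·Σ² = 56/2145  (sign +1)
combine: 4πI² = 605·10/429·56/2145 = 560/1521
take √, sign +1: I = 0.17116875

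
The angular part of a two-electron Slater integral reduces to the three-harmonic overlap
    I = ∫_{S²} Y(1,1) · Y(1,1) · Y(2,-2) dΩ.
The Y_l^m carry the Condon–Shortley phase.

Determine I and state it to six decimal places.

Checks pass: Σm=0; 4 even; l₃=2∈[0,2].
(2·1+1)(2·1+1)(2·2+1) = 45
Δ: 0! 2! 2! / 5! → 1/30
sum: t=0:+1/1 = 1/1
3j²(1 1 2; 0 0 0) = Δ·Π!·Σ² = 2/15  (sign +1)
sum: t=0:+1/4 = 1/4
3j²(1 1 2; 1 1 -2) = Δ·Π!·Σ² = 1/5  (sign +1)
combine: 4πI² = 45·2/15·1/5 = 6/5
take √, sign +1: I = 0.30901936

0.309019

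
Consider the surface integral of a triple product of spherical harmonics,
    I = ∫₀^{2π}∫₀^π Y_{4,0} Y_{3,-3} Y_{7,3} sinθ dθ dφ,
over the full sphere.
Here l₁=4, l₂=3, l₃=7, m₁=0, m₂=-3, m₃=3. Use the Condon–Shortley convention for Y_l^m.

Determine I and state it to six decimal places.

-0.097643

Rules hold: Σm=0, L=14 even, 1≤7≤7.
N = 9·7·15 = 945
Δ = 0!·8!·6!/15! = 1/45045
Racah Σ t=0..0: t=0:+1/20736 = 1/20736
⇒ 3j(4 3 7; 0 0 0)² = 35/1287, sgn -1
Racah Σ t=0..0: t=0:+1/414720 = 1/414720
⇒ 3j(4 3 7; 0 -3 3)² = 2/429, sgn +1
4πI² = N·(3j₀)²·(3jₘ)² = 2450/20449
I = -1·√(0.11981/4π) = -0.09764322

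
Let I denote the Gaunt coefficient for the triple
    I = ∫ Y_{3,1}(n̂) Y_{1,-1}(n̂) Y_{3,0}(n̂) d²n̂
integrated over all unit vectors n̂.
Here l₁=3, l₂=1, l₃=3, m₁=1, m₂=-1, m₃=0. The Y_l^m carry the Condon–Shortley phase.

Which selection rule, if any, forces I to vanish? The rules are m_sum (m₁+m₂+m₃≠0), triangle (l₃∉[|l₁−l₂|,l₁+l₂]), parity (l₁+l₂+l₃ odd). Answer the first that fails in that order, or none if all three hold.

azimuthal sum: 1 − 1 + 0 = 0  ✓
2 ≤ 3 ≤ 4 (triangle on l)  ✓
L = 3 + 1 + 3 = 7 (odd)  ✗

parity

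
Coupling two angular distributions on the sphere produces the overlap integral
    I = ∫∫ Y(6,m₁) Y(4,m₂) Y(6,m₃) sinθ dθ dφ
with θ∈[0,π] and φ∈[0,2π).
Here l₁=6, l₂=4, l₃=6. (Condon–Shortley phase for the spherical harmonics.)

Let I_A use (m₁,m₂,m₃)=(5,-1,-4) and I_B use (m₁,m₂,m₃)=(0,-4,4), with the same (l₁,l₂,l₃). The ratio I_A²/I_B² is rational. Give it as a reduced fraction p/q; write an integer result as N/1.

l's match ⇒ only the (l;m) 3-j factors differ between A and B.
A: triangle coeff Δ(6,4,6) = 1/15315300; Σ_t [0,1]: t=0:+1/725760 t=1:−1/967680 = 1/2903040; (3j)²=5/3094 [(6 4 6; 5 -1 -4)], sign=+1
B: triangle coeff Δ(6,4,6) = 1/15315300; Σ_t [0,0]: t=0:+1/829440 = 1/829440; (3j)²=35/2431 [(6 4 6; 0 -4 4)], sign=+1
I_A²/I_B² = (5/3094)/(35/2431) = 11/98

11/98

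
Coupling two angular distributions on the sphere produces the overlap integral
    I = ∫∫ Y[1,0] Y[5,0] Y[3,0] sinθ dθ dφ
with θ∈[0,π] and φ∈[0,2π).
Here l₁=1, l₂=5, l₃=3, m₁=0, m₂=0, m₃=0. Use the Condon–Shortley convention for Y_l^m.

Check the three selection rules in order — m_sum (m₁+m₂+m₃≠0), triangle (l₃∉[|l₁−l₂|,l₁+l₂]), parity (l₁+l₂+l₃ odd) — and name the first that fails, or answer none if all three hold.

triangle

azimuthal sum: 0 + 0 + 0 = 0  ✓
4 ≤ 3 ≤ 6 (triangle on l)  ✗
L = 1 + 5 + 3 = 9 (odd)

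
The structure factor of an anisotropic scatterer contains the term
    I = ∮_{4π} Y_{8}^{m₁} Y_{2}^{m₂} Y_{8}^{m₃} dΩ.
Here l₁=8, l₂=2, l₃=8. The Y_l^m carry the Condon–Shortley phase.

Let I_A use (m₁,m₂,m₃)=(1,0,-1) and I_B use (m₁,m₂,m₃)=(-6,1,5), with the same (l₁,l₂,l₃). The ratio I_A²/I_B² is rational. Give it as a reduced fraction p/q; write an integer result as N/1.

529/847

Shared (l₁,l₂,l₃)=(8,2,8): N and (l;000)² cancel in I_A²/I_B².
A: Δ = 2!·14!·2!/19! = 1/348840; Racah Σ t=0..2: t=0:+1/101606400 t=1:−1/29030400 t=2:+1/174182400 = -23/1219276800; ⇒ 3j(8 2 8; 1 0 -1)² = 529/38760, sgn +1
B: Δ = 2!·14!·2!/19! = 1/348840; Racah Σ t=1..2: t=1:−1/12454041600 t=2:+1/1916006400 = 1/2264371200; ⇒ 3j(8 2 8; -6 1 5)² = 847/38760, sgn -1
I_A²/I_B² = (529/38760)/(847/38760) = 529/847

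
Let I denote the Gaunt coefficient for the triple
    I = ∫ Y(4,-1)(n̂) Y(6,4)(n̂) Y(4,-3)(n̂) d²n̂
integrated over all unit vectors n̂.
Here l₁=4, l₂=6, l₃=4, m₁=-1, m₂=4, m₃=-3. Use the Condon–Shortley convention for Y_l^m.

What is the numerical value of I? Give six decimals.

Rules hold: Σm=0, L=14 even, 2≤4≤10.
N = 9·13·9 = 1053
Δ = 6!·2!·6!/15! = 1/1261260
Racah Σ t=2..4: t=2:+1/4608 t=3:−1/1296 t=4:+1/4608 = -7/20736
⇒ 3j(4 6 4; 0 0 0)² = 20/1287, sgn -1
Racah Σ t=4..5: t=4:+1/34560 t=5:−1/28800 = -1/172800
⇒ 3j(4 6 4; -1 4 -3)² = 1/1430, sgn +1
4πI² = N·(3j₀)²·(3jₘ)² = 18/1573
I = -1·√(0.0114431/4π) = -0.03017637

-0.030176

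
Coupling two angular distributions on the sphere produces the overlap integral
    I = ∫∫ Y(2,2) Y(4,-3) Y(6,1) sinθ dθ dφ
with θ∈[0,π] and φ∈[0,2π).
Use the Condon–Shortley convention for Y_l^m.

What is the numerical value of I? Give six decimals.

m-sum 0 ✓  L=12 even ✓  2≤6≤6 ✓
Π(2lᵢ+1) = 5×9×13 = 585
triangle coeff Δ(2,4,6) = 1/6435
Σ_t [0,0]: t=0:+1/2304 = 1/2304
(3j)²=5/143 [(2 4 6; 0 0 0)], sign=+1
Σ_t [0,0]: t=0:+1/120960 = 1/120960
(3j)²=1/1287 [(2 4 6; 2 -3 1)], sign=-1
⇒ 4πI² = 25/1573
I = (-1)√(25/1573/(4π)) = -0.03556319

-0.035563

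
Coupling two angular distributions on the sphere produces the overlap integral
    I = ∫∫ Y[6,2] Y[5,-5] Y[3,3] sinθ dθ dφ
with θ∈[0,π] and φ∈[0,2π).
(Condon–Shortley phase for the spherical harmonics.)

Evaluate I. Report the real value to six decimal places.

-0.036034

Checks pass: Σm=0; 14 even; l₃=3∈[1,11].
(2·6+1)(2·5+1)(2·3+1) = 1001
Δ: 8! 4! 2! / 15! → 1/675675
sum: t=3:−1/8640 t=4:+1/2304 t=5:−1/8640 = 7/34560
3j²(6 5 3; 0 0 0) = Δ·Π!·Σ² = 7/429  (sign -1)
sum: t=0:+1/1935360 = 1/1935360
3j²(6 5 3; 2 -5 3) = Δ·Π!·Σ² = 1/1001  (sign +1)
combine: 4πI² = 1001·7/429·1/1001 = 7/429
take √, sign -1: I = -0.03603425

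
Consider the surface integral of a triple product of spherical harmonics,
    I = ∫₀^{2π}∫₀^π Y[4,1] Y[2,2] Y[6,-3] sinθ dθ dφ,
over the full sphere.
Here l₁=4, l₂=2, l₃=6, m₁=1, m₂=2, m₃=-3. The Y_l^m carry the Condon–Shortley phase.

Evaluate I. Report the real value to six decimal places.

Checks pass: Σm=0; 12 even; l₃=6∈[2,6].
(2·4+1)(2·2+1)(2·6+1) = 585
Δ: 0! 8! 4! / 13! → 1/6435
sum: t=0:+1/2304 = 1/2304
3j²(4 2 6; 0 0 0) = Δ·Π!·Σ² = 5/143  (sign +1)
sum: t=0:+1/17280 = 1/17280
3j²(4 2 6; 1 2 -3) = Δ·Π!·Σ² = 14/715  (sign -1)
combine: 4πI² = 585·5/143·14/715 = 630/1573
take √, sign -1: I = -0.17852580

-0.178526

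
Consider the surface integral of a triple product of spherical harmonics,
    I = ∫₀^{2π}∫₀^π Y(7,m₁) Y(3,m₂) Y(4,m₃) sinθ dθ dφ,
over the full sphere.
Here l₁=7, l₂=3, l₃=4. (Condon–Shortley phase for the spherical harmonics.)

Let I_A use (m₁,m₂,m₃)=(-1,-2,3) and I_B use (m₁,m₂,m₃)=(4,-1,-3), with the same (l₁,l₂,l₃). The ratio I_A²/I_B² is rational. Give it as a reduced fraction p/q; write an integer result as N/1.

8/165

l's match ⇒ only the (l;m) 3-j factors differ between A and B.
A: triangle coeff Δ(7,3,4) = 1/45045; Σ_t [1,1]: t=1:−1/604800 = -1/604800; (3j)²=16/15015 [(7 3 4; -1 -2 3)], sign=+1
B: triangle coeff Δ(7,3,4) = 1/45045; Σ_t [2,2]: t=2:+1/241920 = 1/241920; (3j)²=2/91 [(7 3 4; 4 -1 -3)], sign=-1
I_A²/I_B² = (16/15015)/(2/91) = 8/165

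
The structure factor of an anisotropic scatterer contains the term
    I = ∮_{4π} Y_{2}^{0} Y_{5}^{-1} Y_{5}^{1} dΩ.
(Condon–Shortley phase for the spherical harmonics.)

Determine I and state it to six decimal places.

m-sum 0 ✓  L=12 even ✓  3≤5≤7 ✓
Π(2lᵢ+1) = 5×11×11 = 605
triangle coeff Δ(2,5,5) = 1/38610
Σ_t [0,2]: t=0:+1/2880 t=1:−1/576 t=2:+1/2880 = -1/960
(3j)²=10/429 [(2 5 5; 0 0 0)], sign=+1
Σ_t [0,2]: t=0:+1/2304 t=1:−1/720 t=2:+1/5760 = -1/1280
(3j)²=27/1430 [(2 5 5; 0 -1 1)], sign=-1
⇒ 4πI² = 45/169
I = (-1)√(45/169/(4π)) = -0.14556534

-0.145565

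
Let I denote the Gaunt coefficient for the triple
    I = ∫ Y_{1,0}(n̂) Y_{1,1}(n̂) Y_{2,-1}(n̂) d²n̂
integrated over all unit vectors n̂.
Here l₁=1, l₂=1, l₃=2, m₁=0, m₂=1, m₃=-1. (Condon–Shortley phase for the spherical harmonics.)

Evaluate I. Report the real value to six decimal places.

Checks pass: Σm=0; 4 even; l₃=2∈[0,2].
(2·1+1)(2·1+1)(2·2+1) = 45
Δ: 0! 2! 2! / 5! → 1/30
sum: t=0:+1/1 = 1/1
3j²(1 1 2; 0 0 0) = Δ·Π!·Σ² = 2/15  (sign +1)
sum: t=0:+1/2 = 1/2
3j²(1 1 2; 0 1 -1) = Δ·Π!·Σ² = 1/10  (sign -1)
combine: 4πI² = 45·2/15·1/10 = 3/5
take √, sign -1: I = -0.21850969

-0.218510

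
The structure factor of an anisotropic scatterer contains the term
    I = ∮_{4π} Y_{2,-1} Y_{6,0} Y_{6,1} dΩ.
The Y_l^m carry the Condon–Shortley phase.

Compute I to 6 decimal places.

Checks pass: Σm=0; 14 even; l₃=6∈[4,8].
(2·2+1)(2·6+1)(2·6+1) = 845
Δ: 2! 2! 10! / 15! → 1/90090
sum: t=0:+1/69120 t=1:−1/14400 t=2:+1/69120 = -7/172800
3j²(2 6 6; 0 0 0) = Δ·Π!·Σ² = 14/715  (sign -1)
sum: t=1:−1/28800 t=2:+1/34560 = -1/172800
3j²(2 6 6; -1 0 1) = Δ·Π!·Σ² = 1/1430  (sign +1)
combine: 4πI² = 845·14/715·1/1430 = 7/605
take √, sign -1: I = -0.03034355

-0.030344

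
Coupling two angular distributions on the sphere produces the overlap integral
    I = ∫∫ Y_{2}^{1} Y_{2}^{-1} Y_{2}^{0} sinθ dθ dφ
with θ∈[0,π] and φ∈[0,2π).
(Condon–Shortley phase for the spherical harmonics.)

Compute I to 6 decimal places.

-0.090112

m-sum 0 ✓  L=6 even ✓  0≤2≤4 ✓
Π(2lᵢ+1) = 5×5×5 = 125
triangle coeff Δ(2,2,2) = 1/630
Σ_t [0,2]: t=0:+1/8 t=1:−1/1 t=2:+1/8 = -3/4
(3j)²=2/35 [(2 2 2; 0 0 0)], sign=-1
Σ_t [0,1]: t=0:+1/2 t=1:−1/4 = 1/4
(3j)²=1/70 [(2 2 2; 1 -1 0)], sign=+1
⇒ 4πI² = 5/49
I = (-1)√(5/49/(4π)) = -0.09011188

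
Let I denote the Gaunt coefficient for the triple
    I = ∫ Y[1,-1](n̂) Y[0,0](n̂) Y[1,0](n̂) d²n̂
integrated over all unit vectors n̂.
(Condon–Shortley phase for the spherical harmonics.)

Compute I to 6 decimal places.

m-sum = -1 + 0 + 0 = -1 ≠ 0 ⇒ I = 0

0.000000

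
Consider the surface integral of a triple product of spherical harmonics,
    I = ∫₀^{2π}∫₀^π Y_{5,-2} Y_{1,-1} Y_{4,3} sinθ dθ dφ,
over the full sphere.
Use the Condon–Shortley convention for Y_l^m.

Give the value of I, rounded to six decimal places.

m-sum 0 ✓  L=10 even ✓  4≤4≤6 ✓
Π(2lᵢ+1) = 11×3×9 = 297
triangle coeff Δ(5,1,4) = 1/495
Σ_t [1,1]: t=1:−1/576 = -1/576
(3j)²=5/99 [(5 1 4; 0 0 0)], sign=-1
Σ_t [0,0]: t=0:+1/10080 = 1/10080
(3j)²=1/165 [(5 1 4; -2 -1 3)], sign=-1
⇒ 4πI² = 1/11
I = (+1)√(1/11/(4π)) = 0.08505478

0.085055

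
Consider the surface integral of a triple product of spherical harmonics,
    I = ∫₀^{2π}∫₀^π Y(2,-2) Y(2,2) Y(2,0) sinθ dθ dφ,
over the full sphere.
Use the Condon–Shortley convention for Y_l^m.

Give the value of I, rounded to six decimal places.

-0.180224

Checks pass: Σm=0; 6 even; l₃=2∈[0,4].
(2·2+1)(2·2+1)(2·2+1) = 125
Δ: 2! 2! 2! / 7! → 1/630
sum: t=0:+1/8 t=1:−1/1 t=2:+1/8 = -3/4
3j²(2 2 2; 0 0 0) = Δ·Π!·Σ² = 2/35  (sign -1)
sum: t=2:+1/8 = 1/8
3j²(2 2 2; -2 2 0) = Δ·Π!·Σ² = 2/35  (sign +1)
combine: 4πI² = 125·2/35·2/35 = 20/49
take √, sign -1: I = -0.18022375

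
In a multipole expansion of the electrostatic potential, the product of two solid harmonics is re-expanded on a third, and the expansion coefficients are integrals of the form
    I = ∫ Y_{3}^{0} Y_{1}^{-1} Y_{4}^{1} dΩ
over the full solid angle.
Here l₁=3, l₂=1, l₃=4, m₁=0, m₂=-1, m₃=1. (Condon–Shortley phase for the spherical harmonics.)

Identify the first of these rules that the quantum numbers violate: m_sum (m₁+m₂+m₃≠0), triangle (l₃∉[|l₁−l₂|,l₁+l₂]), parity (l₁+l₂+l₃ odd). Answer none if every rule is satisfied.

Σmᵢ = 0  ✓
l₃∈[|l₁−l₂|,l₁+l₂]=[2,4], have l₃=4  ✓
Σlᵢ = 8 ⇒ even  ✓

none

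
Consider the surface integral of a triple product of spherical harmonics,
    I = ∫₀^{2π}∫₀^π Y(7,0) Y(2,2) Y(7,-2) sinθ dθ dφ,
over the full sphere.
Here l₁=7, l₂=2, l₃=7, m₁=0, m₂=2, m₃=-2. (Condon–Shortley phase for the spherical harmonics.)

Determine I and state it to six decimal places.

Checks pass: Σm=0; 16 even; l₃=7∈[5,9].
(2·7+1)(2·2+1)(2·7+1) = 1125
Δ: 2! 12! 2! / 17! → 1/185640
sum: t=0:+1/2419200 t=1:−1/518400 t=2:+1/2419200 = -1/907200
3j²(7 2 7; 0 0 0) = Δ·Π!·Σ² = 56/3315  (sign +1)
sum: t=2:+1/2419200 = 1/2419200
3j²(7 2 7; 0 2 -2) = Δ·Π!·Σ² = 27/1105  (sign -1)
combine: 4πI² = 1125·56/3315·27/1105 = 22680/48841
take √, sign -1: I = -0.19223140

-0.192231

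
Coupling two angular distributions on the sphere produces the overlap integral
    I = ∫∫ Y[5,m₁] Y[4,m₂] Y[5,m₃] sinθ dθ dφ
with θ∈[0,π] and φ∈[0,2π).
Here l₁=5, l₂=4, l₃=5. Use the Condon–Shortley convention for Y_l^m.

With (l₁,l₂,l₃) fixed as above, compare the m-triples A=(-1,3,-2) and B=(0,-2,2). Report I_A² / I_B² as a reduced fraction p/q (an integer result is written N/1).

5/21

Shared (l₁,l₂,l₃)=(5,4,5): N and (l;000)² cancel in I_A²/I_B².
A: Δ = 4!·6!·4!/15! = 1/3153150; Racah Σ t=3..4: t=3:−1/5184 t=4:+1/6912 = -1/20736; ⇒ 3j(5 4 5; -1 3 -2)² = 5/2574, sgn +1
B: Δ = 4!·6!·4!/15! = 1/3153150; Racah Σ t=0..2: t=0:+1/11520 t=1:−1/1728 t=2:+1/3456 = -7/34560; ⇒ 3j(5 4 5; 0 -2 2)² = 7/858, sgn +1
I_A²/I_B² = (5/2574)/(7/858) = 5/21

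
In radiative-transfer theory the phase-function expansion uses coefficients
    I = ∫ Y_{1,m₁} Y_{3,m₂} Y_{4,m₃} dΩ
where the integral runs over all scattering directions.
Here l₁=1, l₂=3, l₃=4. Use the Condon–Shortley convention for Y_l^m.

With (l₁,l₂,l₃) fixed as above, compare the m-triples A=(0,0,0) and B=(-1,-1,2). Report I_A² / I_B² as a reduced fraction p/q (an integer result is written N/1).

16/15

l's match ⇒ only the (l;m) 3-j factors differ between A and B.
A: triangle coeff Δ(1,3,4) = 1/252; Σ_t [0,0]: t=0:+1/36 = 1/36; (3j)²=4/63 [(1 3 4; 0 0 0)], sign=+1
B: triangle coeff Δ(1,3,4) = 1/252; Σ_t [0,0]: t=0:+1/96 = 1/96; (3j)²=5/84 [(1 3 4; -1 -1 2)], sign=+1
I_A²/I_B² = (4/63)/(5/84) = 16/15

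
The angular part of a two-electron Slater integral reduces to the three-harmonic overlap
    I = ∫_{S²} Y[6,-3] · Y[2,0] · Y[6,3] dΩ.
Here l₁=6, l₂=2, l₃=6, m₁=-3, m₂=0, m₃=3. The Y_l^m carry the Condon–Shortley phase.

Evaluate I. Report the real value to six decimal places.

Rules hold: Σm=0, L=14 even, 4≤6≤8.
N = 13·5·13 = 845
Δ = 2!·10!·2!/15! = 1/90090
Racah Σ t=0..2: t=0:+1/69120 t=1:−1/14400 t=2:+1/69120 = -7/172800
⇒ 3j(6 2 6; 0 0 0)² = 14/715, sgn -1
Racah Σ t=0..2: t=0:+1/1451520 t=1:−1/80640 t=2:+1/120960 = -1/290304
⇒ 3j(6 2 6; -3 0 3)² = 5/2002, sgn +1
4πI² = N·(3j₀)²·(3jₘ)² = 5/121
I = -1·√(0.0413223/4π) = -0.05734392

-0.057344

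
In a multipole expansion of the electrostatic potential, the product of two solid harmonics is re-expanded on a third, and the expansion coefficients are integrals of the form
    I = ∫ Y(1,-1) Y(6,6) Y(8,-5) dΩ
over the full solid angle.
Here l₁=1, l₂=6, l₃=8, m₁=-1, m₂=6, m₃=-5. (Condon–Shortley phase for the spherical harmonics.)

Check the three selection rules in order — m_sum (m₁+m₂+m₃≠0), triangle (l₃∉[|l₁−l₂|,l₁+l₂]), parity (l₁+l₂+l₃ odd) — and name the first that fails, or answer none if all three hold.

triangle

Σmᵢ = 0  ✓
l₃∈[|l₁−l₂|,l₁+l₂]=[5,7], have l₃=8  ✗
Σlᵢ = 15 ⇒ odd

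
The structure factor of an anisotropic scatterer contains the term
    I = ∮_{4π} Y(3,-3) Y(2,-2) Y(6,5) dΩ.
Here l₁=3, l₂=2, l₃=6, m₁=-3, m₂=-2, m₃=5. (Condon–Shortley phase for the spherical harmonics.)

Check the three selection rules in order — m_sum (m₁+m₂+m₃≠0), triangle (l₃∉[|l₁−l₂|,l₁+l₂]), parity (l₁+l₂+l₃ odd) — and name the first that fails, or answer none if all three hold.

triangle

Σmᵢ = 0  ✓
l₃∈[|l₁−l₂|,l₁+l₂]=[1,5], have l₃=6  ✗
Σlᵢ = 11 ⇒ odd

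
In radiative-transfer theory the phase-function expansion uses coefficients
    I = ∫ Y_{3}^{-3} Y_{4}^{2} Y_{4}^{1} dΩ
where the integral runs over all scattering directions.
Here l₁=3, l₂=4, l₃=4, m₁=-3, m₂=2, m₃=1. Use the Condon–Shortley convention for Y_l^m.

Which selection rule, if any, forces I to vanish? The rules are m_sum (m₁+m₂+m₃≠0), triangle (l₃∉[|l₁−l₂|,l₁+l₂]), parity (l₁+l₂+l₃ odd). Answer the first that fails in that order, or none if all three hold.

parity

azimuthal sum: -3 + 2 + 1 = 0  ✓
1 ≤ 4 ≤ 7 (triangle on l)  ✓
L = 3 + 4 + 4 = 11 (odd)  ✗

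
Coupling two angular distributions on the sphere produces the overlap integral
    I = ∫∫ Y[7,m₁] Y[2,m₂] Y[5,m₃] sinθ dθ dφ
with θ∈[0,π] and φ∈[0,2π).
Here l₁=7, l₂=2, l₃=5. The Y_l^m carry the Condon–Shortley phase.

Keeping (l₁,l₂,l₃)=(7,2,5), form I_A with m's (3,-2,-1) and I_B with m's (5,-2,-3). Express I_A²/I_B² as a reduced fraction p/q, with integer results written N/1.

14/33

l's match ⇒ only the (l;m) 3-j factors differ between A and B.
A: triangle coeff Δ(7,2,5) = 1/15015; Σ_t [0,0]: t=0:+1/414720 = 1/414720; (3j)²=2/143 [(7 2 5; 3 -2 -1)], sign=+1
B: triangle coeff Δ(7,2,5) = 1/15015; Σ_t [0,0]: t=0:+1/1935360 = 1/1935360; (3j)²=3/91 [(7 2 5; 5 -2 -3)], sign=+1
I_A²/I_B² = (2/143)/(3/91) = 14/33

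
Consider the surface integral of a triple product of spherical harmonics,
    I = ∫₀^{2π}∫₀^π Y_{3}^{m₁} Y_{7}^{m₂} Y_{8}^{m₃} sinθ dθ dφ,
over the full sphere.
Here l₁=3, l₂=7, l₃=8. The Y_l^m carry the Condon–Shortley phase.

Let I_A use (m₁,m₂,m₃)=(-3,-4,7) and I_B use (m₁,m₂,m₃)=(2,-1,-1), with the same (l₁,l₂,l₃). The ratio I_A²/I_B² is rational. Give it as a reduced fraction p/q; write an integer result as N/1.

585/512

Shared (l₁,l₂,l₃)=(3,7,8): N and (l;000)² cancel in I_A²/I_B².
A: Δ = 2!·4!·12!/19! = 1/5290740; Racah Σ t=2..2: t=2:+1/1916006400 = 1/1916006400; ⇒ 3j(3 7 8; -3 -4 7)² = 15/1292, sgn -1
B: Δ = 2!·4!·12!/19! = 1/5290740; Racah Σ t=0..1: t=0:+1/6220800 t=1:−1/14515200 = 1/10886400; ⇒ 3j(3 7 8; 2 -1 -1)² = 128/12597, sgn -1
I_A²/I_B² = (15/1292)/(128/12597) = 585/512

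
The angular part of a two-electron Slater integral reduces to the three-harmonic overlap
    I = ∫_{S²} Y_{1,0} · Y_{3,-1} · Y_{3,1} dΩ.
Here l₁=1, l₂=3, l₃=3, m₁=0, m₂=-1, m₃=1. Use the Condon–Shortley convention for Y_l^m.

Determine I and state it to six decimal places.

0.000000

l₁+l₂+l₃=7 is odd: 3j(l;000)=0 ⇒ I=0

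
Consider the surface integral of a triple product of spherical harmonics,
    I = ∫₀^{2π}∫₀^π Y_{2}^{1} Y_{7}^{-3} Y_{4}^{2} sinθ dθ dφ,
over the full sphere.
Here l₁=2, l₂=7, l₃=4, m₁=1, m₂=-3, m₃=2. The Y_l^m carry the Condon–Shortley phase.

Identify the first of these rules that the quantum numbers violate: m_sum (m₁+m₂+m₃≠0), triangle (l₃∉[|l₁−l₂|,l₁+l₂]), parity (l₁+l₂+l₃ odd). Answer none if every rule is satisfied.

triangle

Σmᵢ = 0  ✓
l₃∈[|l₁−l₂|,l₁+l₂]=[5,9], have l₃=4  ✗
Σlᵢ = 13 ⇒ odd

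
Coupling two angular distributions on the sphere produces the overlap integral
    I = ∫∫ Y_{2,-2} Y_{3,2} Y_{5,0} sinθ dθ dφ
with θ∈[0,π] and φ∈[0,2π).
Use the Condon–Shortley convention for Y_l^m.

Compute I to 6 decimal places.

Rules hold: Σm=0, L=10 even, 1≤5≤5.
N = 5·7·11 = 385
Δ = 0!·4!·6!/11! = 1/2310
Racah Σ t=0..0: t=0:+1/144 = 1/144
⇒ 3j(2 3 5; 0 0 0)² = 10/231, sgn -1
Racah Σ t=0..0: t=0:+1/2880 = 1/2880
⇒ 3j(2 3 5; -2 2 0)² = 1/462, sgn -1
4πI² = N·(3j₀)²·(3jₘ)² = 25/693
I = +1·√(0.036075/4π) = 0.05357948

0.053579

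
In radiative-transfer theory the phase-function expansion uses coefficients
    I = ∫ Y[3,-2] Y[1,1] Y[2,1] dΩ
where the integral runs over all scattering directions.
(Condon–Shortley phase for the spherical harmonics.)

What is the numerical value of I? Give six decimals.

0.261169

m-sum 0 ✓  L=6 even ✓  2≤2≤4 ✓
Π(2lᵢ+1) = 7×3×5 = 105
triangle coeff Δ(3,1,2) = 1/105
Σ_t [1,1]: t=1:−1/4 = -1/4
(3j)²=3/35 [(3 1 2; 0 0 0)], sign=-1
Σ_t [2,2]: t=2:+1/12 = 1/12
(3j)²=2/21 [(3 1 2; -2 1 1)], sign=-1
⇒ 4πI² = 6/7
I = (+1)√(6/7/(4π)) = 0.26116903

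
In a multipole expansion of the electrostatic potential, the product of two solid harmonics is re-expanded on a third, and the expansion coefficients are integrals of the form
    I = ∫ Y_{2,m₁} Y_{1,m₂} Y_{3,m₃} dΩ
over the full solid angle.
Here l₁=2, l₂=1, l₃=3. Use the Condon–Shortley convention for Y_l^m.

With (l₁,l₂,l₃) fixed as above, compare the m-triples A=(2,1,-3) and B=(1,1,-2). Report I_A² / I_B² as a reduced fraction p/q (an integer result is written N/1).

Shared (l₁,l₂,l₃)=(2,1,3): N and (l;000)² cancel in I_A²/I_B².
A: Δ = 0!·4!·2!/7! = 1/105; Racah Σ t=0..0: t=0:+1/48 = 1/48; ⇒ 3j(2 1 3; 2 1 -3)² = 1/7, sgn +1
B: Δ = 0!·4!·2!/7! = 1/105; Racah Σ t=0..0: t=0:+1/12 = 1/12; ⇒ 3j(2 1 3; 1 1 -2)² = 2/21, sgn -1
I_A²/I_B² = (1/7)/(2/21) = 3/2

3/2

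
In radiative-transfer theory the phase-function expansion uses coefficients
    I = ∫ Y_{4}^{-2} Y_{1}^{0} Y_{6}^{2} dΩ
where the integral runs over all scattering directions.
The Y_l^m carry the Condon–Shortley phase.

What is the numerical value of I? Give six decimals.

triangle: need 3≤l₃≤5, have 6; I=0

0.000000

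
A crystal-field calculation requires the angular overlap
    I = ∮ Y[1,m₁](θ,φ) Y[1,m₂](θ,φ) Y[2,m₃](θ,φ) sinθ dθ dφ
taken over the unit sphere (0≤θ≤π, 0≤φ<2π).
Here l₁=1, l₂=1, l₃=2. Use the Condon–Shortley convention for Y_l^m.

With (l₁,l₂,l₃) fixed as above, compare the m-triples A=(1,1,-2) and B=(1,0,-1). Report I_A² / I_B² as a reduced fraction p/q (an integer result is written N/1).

Shared (l₁,l₂,l₃)=(1,1,2): N and (l;000)² cancel in I_A²/I_B².
A: Δ = 0!·2!·2!/5! = 1/30; Racah Σ t=0..0: t=0:+1/4 = 1/4; ⇒ 3j(1 1 2; 1 1 -2)² = 1/5, sgn +1
B: Δ = 0!·2!·2!/5! = 1/30; Racah Σ t=0..0: t=0:+1/2 = 1/2; ⇒ 3j(1 1 2; 1 0 -1)² = 1/10, sgn -1
I_A²/I_B² = (1/5)/(1/10) = 2/1

2/1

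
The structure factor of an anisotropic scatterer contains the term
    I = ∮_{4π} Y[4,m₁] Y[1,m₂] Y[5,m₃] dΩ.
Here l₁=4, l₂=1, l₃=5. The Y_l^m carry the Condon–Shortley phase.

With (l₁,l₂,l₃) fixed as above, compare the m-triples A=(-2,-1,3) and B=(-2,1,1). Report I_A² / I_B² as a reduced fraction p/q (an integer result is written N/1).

14/3

Shared (l₁,l₂,l₃)=(4,1,5): N and (l;000)² cancel in I_A²/I_B².
A: Δ = 0!·8!·2!/11! = 1/495; Racah Σ t=0..0: t=0:+1/2880 = 1/2880; ⇒ 3j(4 1 5; -2 -1 3)² = 28/495, sgn +1
B: Δ = 0!·8!·2!/11! = 1/495; Racah Σ t=0..0: t=0:+1/2880 = 1/2880; ⇒ 3j(4 1 5; -2 1 1)² = 2/165, sgn +1
I_A²/I_B² = (28/495)/(2/165) = 14/3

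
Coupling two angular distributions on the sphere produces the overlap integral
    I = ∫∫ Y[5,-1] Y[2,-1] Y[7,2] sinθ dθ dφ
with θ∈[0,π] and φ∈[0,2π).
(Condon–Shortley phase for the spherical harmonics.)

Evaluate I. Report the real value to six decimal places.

Rules hold: Σm=0, L=14 even, 3≤7≤7.
N = 11·5·15 = 825
Δ = 0!·10!·4!/15! = 1/15015
Racah Σ t=0..0: t=0:+1/57600 = 1/57600
⇒ 3j(5 2 7; 0 0 0)² = 21/715, sgn -1
Racah Σ t=0..0: t=0:+1/103680 = 1/103680
⇒ 3j(5 2 7; -1 -1 2)² = 4/143, sgn -1
4πI² = N·(3j₀)²·(3jₘ)² = 1260/1859
I = +1·√(0.677784/4π) = 0.23224194

0.232242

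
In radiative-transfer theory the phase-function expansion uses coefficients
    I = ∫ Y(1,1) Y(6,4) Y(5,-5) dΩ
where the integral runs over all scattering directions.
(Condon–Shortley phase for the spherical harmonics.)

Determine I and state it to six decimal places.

0.040859

Checks pass: Σm=0; 12 even; l₃=5∈[5,7].
(2·1+1)(2·6+1)(2·5+1) = 429
Δ: 2! 0! 10! / 13! → 1/858
sum: t=1:−1/14400 = -1/14400
3j²(1 6 5; 0 0 0) = Δ·Π!·Σ² = 6/143  (sign +1)
sum: t=0:+1/7257600 = 1/7257600
3j²(1 6 5; 1 4 -5) = Δ·Π!·Σ² = 1/858  (sign +1)
combine: 4πI² = 429·6/143·1/858 = 3/143
take √, sign +1: I = 0.04085899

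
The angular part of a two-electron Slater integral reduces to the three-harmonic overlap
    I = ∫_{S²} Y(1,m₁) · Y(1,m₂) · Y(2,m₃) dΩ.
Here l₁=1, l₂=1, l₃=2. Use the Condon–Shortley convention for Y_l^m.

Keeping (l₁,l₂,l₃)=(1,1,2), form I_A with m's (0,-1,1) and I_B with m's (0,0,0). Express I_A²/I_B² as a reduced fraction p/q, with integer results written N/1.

l's match ⇒ only the (l;m) 3-j factors differ between A and B.
A: triangle coeff Δ(1,1,2) = 1/30; Σ_t [0,0]: t=0:+1/2 = 1/2; (3j)²=1/10 [(1 1 2; 0 -1 1)], sign=-1
B: triangle coeff Δ(1,1,2) = 1/30; Σ_t [0,0]: t=0:+1/1 = 1/1; (3j)²=2/15 [(1 1 2; 0 0 0)], sign=+1
I_A²/I_B² = (1/10)/(2/15) = 3/4

3/4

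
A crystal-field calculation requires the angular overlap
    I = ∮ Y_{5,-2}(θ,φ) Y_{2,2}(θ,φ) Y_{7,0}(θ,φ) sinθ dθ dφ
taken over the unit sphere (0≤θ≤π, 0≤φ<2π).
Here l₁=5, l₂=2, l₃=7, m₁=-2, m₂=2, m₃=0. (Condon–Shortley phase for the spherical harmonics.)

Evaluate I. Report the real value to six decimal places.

0.067042

Checks pass: Σm=0; 14 even; l₃=7∈[3,7].
(2·5+1)(2·2+1)(2·7+1) = 825
Δ: 0! 10! 4! / 15! → 1/15015
sum: t=0:+1/57600 = 1/57600
3j²(5 2 7; 0 0 0) = Δ·Π!·Σ² = 21/715  (sign -1)
sum: t=0:+1/725760 = 1/725760
3j²(5 2 7; -2 2 0) = Δ·Π!·Σ² = 1/429  (sign -1)
combine: 4πI² = 825·21/715·1/429 = 105/1859
take √, sign +1: I = 0.06704247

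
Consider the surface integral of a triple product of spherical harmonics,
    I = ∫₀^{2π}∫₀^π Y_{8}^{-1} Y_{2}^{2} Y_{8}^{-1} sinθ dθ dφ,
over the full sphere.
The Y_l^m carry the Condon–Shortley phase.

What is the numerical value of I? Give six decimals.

0.195170

m-sum 0 ✓  L=18 even ✓  6≤8≤10 ✓
Π(2lᵢ+1) = 17×5×17 = 1445
triangle coeff Δ(8,2,8) = 1/348840
Σ_t [0,2]: t=0:+1/116121600 t=1:−1/25401600 t=2:+1/116121600 = -1/45158400
(3j)²=24/1615 [(8 2 8; 0 0 0)], sign=-1
Σ_t [2,2]: t=2:+1/101606400 = 1/101606400
(3j)²=36/1615 [(8 2 8; -1 2 -1)], sign=-1
⇒ 4πI² = 864/1805
I = (+1)√(864/1805/(4π)) = 0.19517012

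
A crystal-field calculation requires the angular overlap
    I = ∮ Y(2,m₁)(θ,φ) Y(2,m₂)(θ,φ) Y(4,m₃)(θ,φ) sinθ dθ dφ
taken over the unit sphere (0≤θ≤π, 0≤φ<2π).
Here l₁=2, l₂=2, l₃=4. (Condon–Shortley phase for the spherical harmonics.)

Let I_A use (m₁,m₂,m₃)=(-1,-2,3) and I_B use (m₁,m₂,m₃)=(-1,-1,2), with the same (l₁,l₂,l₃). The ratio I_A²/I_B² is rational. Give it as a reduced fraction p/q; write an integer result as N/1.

7/8

Same 2,2,4: normalisation and zero-m 3j drop out of the ratio.
A: Δ: 0! 4! 4! / 9! → 1/630; sum: t=0:+1/144 = 1/144; 3j²(2 2 4; -1 -2 3) = Δ·Π!·Σ² = 1/18  (sign -1)
B: Δ: 0! 4! 4! / 9! → 1/630; sum: t=0:+1/36 = 1/36; 3j²(2 2 4; -1 -1 2) = Δ·Π!·Σ² = 4/63  (sign +1)
I_A²/I_B² = (1/18)/(4/63) = 7/8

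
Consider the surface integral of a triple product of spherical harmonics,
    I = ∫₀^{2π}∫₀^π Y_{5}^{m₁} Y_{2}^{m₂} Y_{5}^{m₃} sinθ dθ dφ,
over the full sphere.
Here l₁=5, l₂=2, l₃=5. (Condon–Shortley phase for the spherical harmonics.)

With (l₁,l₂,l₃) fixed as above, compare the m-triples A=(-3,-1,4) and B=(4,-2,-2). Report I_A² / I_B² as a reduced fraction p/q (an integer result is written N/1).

Shared (l₁,l₂,l₃)=(5,2,5): N and (l;000)² cancel in I_A²/I_B².
A: Δ = 2!·8!·2!/13! = 1/38610; Racah Σ t=0..1: t=0:+1/80640 t=1:−1/10080 = -1/11520; ⇒ 3j(5 2 5; -3 -1 4)² = 49/1430, sgn +1
B: Δ = 2!·8!·2!/13! = 1/38610; Racah Σ t=0..0: t=0:+1/20160 = 1/20160; ⇒ 3j(5 2 5; 4 -2 -2)² = 12/715, sgn -1
I_A²/I_B² = (49/1430)/(12/715) = 49/24

49/24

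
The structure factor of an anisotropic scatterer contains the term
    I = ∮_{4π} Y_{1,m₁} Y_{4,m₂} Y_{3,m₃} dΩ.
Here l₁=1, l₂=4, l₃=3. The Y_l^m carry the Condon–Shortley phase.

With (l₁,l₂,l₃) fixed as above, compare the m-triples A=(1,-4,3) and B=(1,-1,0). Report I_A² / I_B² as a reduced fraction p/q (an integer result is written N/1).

14/5

l's match ⇒ only the (l;m) 3-j factors differ between A and B.
A: triangle coeff Δ(1,4,3) = 1/252; Σ_t [0,0]: t=0:+1/1440 = 1/1440; (3j)²=1/9 [(1 4 3; 1 -4 3)], sign=+1
B: triangle coeff Δ(1,4,3) = 1/252; Σ_t [0,0]: t=0:+1/72 = 1/72; (3j)²=5/126 [(1 4 3; 1 -1 0)], sign=-1
I_A²/I_B² = (1/9)/(5/126) = 14/5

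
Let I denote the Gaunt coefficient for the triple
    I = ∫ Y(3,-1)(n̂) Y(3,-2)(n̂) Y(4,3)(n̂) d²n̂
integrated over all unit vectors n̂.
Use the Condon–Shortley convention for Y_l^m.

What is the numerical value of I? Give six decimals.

-0.095955

Checks pass: Σm=0; 10 even; l₃=4∈[0,6].
(2·3+1)(2·3+1)(2·4+1) = 441
Δ: 2! 4! 4! / 11! → 1/34650
sum: t=0:+1/72 t=1:−1/16 t=2:+1/72 = -5/144
3j²(3 3 4; 0 0 0) = Δ·Π!·Σ² = 2/77  (sign -1)
sum: t=0:+1/288 t=1:−1/144 = -1/288
3j²(3 3 4; -1 -2 3) = Δ·Π!·Σ² = 1/99  (sign +1)
combine: 4πI² = 441·2/77·1/99 = 14/121
take √, sign -1: I = -0.09595473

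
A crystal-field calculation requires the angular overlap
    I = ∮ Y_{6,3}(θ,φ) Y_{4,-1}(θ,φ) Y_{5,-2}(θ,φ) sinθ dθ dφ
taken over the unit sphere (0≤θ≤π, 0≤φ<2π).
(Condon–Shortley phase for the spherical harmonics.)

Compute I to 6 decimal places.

0.000000

l₁+l₂+l₃=15 is odd: 3j(l;000)=0 ⇒ I=0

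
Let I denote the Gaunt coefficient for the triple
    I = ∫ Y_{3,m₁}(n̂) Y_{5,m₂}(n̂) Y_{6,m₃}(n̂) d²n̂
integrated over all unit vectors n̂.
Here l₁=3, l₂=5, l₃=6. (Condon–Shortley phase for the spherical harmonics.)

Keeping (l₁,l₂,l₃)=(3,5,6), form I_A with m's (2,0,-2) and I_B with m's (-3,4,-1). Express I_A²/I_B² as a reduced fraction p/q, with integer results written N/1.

Shared (l₁,l₂,l₃)=(3,5,6): N and (l;000)² cancel in I_A²/I_B².
A: Δ = 2!·4!·8!/15! = 1/675675; Racah Σ t=0..1: t=0:+1/8640 t=1:−1/13824 = 1/23040; ⇒ 3j(3 5 6; 2 0 -2)² = 2/429, sgn +1
B: Δ = 2!·4!·8!/15! = 1/675675; Racah Σ t=2..2: t=2:+1/241920 = 1/241920; ⇒ 3j(3 5 6; -3 4 -1)² = 4/1001, sgn -1
I_A²/I_B² = (2/429)/(4/1001) = 7/6

7/6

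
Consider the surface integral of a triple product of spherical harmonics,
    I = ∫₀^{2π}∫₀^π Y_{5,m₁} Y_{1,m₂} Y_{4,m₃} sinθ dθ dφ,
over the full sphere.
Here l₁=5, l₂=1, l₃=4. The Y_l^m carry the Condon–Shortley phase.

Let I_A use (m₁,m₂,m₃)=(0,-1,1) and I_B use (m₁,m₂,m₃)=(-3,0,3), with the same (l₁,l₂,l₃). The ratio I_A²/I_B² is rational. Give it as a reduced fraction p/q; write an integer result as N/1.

Same 5,1,4: normalisation and zero-m 3j drop out of the ratio.
A: Δ: 2! 8! 0! / 11! → 1/495; sum: t=0:+1/1440 = 1/1440; 3j²(5 1 4; 0 -1 1) = Δ·Π!·Σ² = 2/99  (sign -1)
B: Δ: 2! 8! 0! / 11! → 1/495; sum: t=1:−1/5040 = -1/5040; 3j²(5 1 4; -3 0 3) = Δ·Π!·Σ² = 16/495  (sign +1)
I_A²/I_B² = (2/99)/(16/495) = 5/8

5/8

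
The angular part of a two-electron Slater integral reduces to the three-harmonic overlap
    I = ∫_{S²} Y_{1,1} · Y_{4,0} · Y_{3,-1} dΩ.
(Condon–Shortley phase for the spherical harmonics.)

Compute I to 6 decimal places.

0.150786

Checks pass: Σm=0; 8 even; l₃=3∈[3,5].
(2·1+1)(2·4+1)(2·3+1) = 189
Δ: 2! 0! 6! / 9! → 1/252
sum: t=1:−1/36 = -1/36
3j²(1 4 3; 0 0 0) = Δ·Π!·Σ² = 4/63  (sign +1)
sum: t=0:+1/96 = 1/96
3j²(1 4 3; 1 0 -1) = Δ·Π!·Σ² = 1/42  (sign +1)
combine: 4πI² = 189·4/63·1/42 = 2/7
take √, sign +1: I = 0.15078601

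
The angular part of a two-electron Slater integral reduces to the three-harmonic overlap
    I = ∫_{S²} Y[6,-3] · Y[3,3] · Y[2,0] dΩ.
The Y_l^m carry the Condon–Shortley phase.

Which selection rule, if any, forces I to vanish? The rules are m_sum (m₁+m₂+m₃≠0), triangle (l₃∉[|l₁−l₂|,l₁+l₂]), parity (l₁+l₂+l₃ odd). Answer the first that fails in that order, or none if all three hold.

triangle

m₁+m₂+m₃ = -3 + 3 + 0 = 0  ✓
triangle: |6−3|=3 ≤ l₃=2 ≤ 6+3=9  ✗
parity: l₁+l₂+l₃ = 11 is odd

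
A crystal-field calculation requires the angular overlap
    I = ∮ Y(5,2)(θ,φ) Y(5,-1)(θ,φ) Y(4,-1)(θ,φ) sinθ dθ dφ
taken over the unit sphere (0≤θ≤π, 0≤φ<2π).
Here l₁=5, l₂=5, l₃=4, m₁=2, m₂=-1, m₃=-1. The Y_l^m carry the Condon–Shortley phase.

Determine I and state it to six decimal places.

m-sum 0 ✓  L=14 even ✓  0≤4≤10 ✓
Π(2lᵢ+1) = 11×11×9 = 1089
triangle coeff Δ(5,5,4) = 1/3153150
Σ_t [1,5]: t=1:−1/69120 t=2:+1/1728 t=3:−1/576 t=4:+1/1728 t=5:−1/69120 = -7/11520
(3j)²=2/143 [(5 5 4; 0 0 0)], sign=-1
Σ_t [0,3]: t=0:+1/103680 t=1:−1/2880 t=2:+1/1152 t=3:−1/5184 = 7/20736
(3j)²=35/2574 [(5 5 4; 2 -1 -1)], sign=-1
⇒ 4πI² = 35/169
I = (+1)√(35/169/(4π)) = 0.12837656

0.128377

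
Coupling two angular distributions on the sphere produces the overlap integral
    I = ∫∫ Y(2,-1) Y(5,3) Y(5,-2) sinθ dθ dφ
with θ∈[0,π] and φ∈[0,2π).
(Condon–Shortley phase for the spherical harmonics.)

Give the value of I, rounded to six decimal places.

-0.161739

Checks pass: Σm=0; 12 even; l₃=5∈[3,7].
(2·2+1)(2·5+1)(2·5+1) = 605
Δ: 2! 2! 8! / 13! → 1/38610
sum: t=0:+1/2880 t=1:−1/576 t=2:+1/2880 = -1/960
3j²(2 5 5; 0 0 0) = Δ·Π!·Σ² = 10/429  (sign +1)
sum: t=1:−1/10080 t=2:+1/2880 = 1/4032
3j²(2 5 5; -1 3 -2) = Δ·Π!·Σ² = 10/429  (sign -1)
combine: 4πI² = 605·10/429·10/429 = 500/1521
take √, sign -1: I = -0.16173926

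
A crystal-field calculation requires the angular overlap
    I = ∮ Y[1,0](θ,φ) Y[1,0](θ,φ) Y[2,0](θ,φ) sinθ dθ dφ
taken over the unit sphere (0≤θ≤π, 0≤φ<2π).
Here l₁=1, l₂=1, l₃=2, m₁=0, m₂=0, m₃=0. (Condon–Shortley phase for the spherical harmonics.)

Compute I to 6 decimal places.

m-sum 0 ✓  L=4 even ✓  0≤2≤2 ✓
Π(2lᵢ+1) = 3×3×5 = 45
triangle coeff Δ(1,1,2) = 1/30
Σ_t [0,0]: t=0:+1/1 = 1/1
(3j)²=2/15 [(1 1 2; 0 0 0)], sign=+1
(m-triple is (0,0,0) — same symbol as above.)
⇒ 4πI² = 4/5
I = (+1)√(4/5/(4π)) = 0.25231325

0.252313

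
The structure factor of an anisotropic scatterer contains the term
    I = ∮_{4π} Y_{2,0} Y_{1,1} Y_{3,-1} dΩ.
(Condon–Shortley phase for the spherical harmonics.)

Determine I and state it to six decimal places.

Checks pass: Σm=0; 6 even; l₃=3∈[1,3].
(2·2+1)(2·1+1)(2·3+1) = 105
Δ: 0! 4! 2! / 7! → 1/105
sum: t=0:+1/4 = 1/4
3j²(2 1 3; 0 0 0) = Δ·Π!·Σ² = 3/35  (sign -1)
sum: t=0:+1/8 = 1/8
3j²(2 1 3; 0 1 -1) = Δ·Π!·Σ² = 2/35  (sign +1)
combine: 4πI² = 105·3/35·2/35 = 18/35
take √, sign -1: I = -0.20230066

-0.202301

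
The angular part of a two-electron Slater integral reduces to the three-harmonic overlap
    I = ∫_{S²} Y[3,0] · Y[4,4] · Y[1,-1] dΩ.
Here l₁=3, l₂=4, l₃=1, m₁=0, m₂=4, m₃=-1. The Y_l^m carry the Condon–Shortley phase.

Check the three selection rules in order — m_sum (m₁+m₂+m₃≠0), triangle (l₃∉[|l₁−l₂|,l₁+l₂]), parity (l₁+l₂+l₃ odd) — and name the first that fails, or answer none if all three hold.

m_sum

Σmᵢ = 3  ✗
l₃∈[|l₁−l₂|,l₁+l₂]=[1,7], have l₃=1
Σlᵢ = 8 ⇒ even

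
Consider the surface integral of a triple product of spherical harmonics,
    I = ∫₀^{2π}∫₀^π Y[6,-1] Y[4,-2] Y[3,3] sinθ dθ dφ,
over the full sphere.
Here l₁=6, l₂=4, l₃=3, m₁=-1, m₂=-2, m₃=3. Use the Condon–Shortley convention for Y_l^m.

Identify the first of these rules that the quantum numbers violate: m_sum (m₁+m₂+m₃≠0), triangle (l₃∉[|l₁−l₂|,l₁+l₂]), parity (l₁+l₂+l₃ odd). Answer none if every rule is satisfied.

parity

m₁+m₂+m₃ = -1 − 2 + 3 = 0  ✓
triangle: |6−4|=2 ≤ l₃=3 ≤ 6+4=10  ✓
parity: l₁+l₂+l₃ = 13 is odd  ✗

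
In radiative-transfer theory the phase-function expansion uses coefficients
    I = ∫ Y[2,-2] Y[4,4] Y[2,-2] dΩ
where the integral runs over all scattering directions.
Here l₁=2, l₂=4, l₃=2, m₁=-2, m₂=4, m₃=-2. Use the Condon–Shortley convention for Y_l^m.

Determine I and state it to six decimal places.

Checks pass: Σm=0; 8 even; l₃=2∈[2,6].
(2·2+1)(2·4+1)(2·2+1) = 225
Δ: 4! 0! 4! / 9! → 1/630
sum: t=2:+1/16 = 1/16
3j²(2 4 2; 0 0 0) = Δ·Π!·Σ² = 2/35  (sign +1)
sum: t=4:+1/576 = 1/576
3j²(2 4 2; -2 4 -2) = Δ·Π!·Σ² = 1/9  (sign +1)
combine: 4πI² = 225·2/35·1/9 = 10/7
take √, sign +1: I = 0.33716777

0.337168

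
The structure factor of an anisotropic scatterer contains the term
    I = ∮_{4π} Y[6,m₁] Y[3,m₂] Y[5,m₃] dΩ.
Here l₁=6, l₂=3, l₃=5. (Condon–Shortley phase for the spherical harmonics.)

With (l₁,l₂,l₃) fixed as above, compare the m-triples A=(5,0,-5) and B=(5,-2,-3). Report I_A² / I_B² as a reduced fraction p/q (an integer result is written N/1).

Shared (l₁,l₂,l₃)=(6,3,5): N and (l;000)² cancel in I_A²/I_B².
A: Δ = 4!·8!·2!/15! = 1/675675; Racah Σ t=1..1: t=1:−1/483840 = -1/483840; ⇒ 3j(6 3 5; 5 0 -5)² = 3/91, sgn -1
B: Δ = 4!·8!·2!/15! = 1/675675; Racah Σ t=0..1: t=0:+1/120960 t=1:−1/483840 = 1/161280; ⇒ 3j(6 3 5; 5 -2 -3)² = 2/91, sgn +1
I_A²/I_B² = (3/91)/(2/91) = 3/2

3/2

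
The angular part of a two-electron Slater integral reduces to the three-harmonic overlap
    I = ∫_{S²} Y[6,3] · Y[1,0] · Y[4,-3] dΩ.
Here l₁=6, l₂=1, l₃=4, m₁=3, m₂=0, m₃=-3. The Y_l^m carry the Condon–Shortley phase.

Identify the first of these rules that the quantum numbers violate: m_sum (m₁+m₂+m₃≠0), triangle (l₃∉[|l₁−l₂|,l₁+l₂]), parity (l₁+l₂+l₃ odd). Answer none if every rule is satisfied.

azimuthal sum: 3 + 0 − 3 = 0  ✓
5 ≤ 4 ≤ 7 (triangle on l)  ✗
L = 6 + 1 + 4 = 11 (odd)

triangle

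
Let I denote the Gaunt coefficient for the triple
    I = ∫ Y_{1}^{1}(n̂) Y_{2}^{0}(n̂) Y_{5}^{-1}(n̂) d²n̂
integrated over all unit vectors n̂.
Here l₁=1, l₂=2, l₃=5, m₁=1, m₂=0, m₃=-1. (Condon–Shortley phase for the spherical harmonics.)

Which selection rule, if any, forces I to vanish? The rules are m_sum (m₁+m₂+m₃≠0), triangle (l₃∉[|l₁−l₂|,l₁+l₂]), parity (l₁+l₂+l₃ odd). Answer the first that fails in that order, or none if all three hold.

triangle

azimuthal sum: 1 + 0 − 1 = 0  ✓
1 ≤ 5 ≤ 3 (triangle on l)  ✗
L = 1 + 2 + 5 = 8 (even)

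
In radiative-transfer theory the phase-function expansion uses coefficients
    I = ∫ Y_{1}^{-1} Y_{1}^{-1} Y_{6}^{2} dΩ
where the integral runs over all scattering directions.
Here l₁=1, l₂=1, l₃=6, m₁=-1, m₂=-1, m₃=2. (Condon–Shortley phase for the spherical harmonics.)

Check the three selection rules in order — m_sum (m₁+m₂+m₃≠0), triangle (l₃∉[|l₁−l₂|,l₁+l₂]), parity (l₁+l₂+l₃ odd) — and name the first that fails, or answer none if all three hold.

azimuthal sum: -1 − 1 + 2 = 0  ✓
0 ≤ 6 ≤ 2 (triangle on l)  ✗
L = 1 + 1 + 6 = 8 (even)

triangle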